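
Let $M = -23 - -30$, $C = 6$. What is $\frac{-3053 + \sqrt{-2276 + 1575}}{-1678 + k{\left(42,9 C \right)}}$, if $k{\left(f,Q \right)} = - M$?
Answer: $\frac{3053}{1685} - \frac{i \sqrt{701}}{1685} \approx 1.8119 - 0.015713 i$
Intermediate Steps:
$M = 7$ ($M = -23 + 30 = 7$)
$k{\left(f,Q \right)} = -7$ ($k{\left(f,Q \right)} = \left(-1\right) 7 = -7$)
$\frac{-3053 + \sqrt{-2276 + 1575}}{-1678 + k{\left(42,9 C \right)}} = \frac{-3053 + \sqrt{-2276 + 1575}}{-1678 - 7} = \frac{-3053 + \sqrt{-701}}{-1685} = \left(-3053 + i \sqrt{701}\right) \left(- \frac{1}{1685}\right) = \frac{3053}{1685} - \frac{i \sqrt{701}}{1685}$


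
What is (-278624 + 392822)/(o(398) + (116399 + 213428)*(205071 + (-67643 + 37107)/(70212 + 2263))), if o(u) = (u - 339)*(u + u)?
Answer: 2758833350/1634017985094401 ≈ 1.6884e-6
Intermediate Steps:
o(u) = 2*u*(-339 + u) (o(u) = (-339 + u)*(2*u) = 2*u*(-339 + u))
(-278624 + 392822)/(o(398) + (116399 + 213428)*(205071 + (-67643 + 37107)/(70212 + 2263))) = (-278624 + 392822)/(2*398*(-339 + 398) + (116399 + 213428)*(205071 + (-67643 + 37107)/(70212 + 2263))) = 114198/(2*398*59 + 329827*(205071 - 30536/72475)) = 114198/(46964 + 329827*(205071 - 30536*1/72475)) = 114198/(46964 + 329827*(205071 - 30536/72475)) = 114198/(46964 + 329827*(14862490189/72475)) = 114198/(46964 + 4902050551567303/72475) = 114198/(4902053955283203/72475) = 114198*(72475/4902053955283203) = 2758833350/1634017985094401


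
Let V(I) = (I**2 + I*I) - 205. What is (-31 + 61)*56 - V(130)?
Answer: -31915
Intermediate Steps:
V(I) = -205 + 2*I**2 (V(I) = (I**2 + I**2) - 205 = 2*I**2 - 205 = -205 + 2*I**2)
(-31 + 61)*56 - V(130) = (-31 + 61)*56 - (-205 + 2*130**2) = 30*56 - (-205 + 2*16900) = 1680 - (-205 + 33800) = 1680 - 1*33595 = 1680 - 33595 = -31915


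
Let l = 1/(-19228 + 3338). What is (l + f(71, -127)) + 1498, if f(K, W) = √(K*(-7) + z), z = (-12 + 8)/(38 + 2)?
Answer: 23803219/15890 + I*√49710/10 ≈ 1498.0 + 22.296*I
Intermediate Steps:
z = -⅒ (z = -4/40 = -4*1/40 = -⅒ ≈ -0.10000)
l = -1/15890 (l = 1/(-15890) = -1/15890 ≈ -6.2933e-5)
f(K, W) = √(-⅒ - 7*K) (f(K, W) = √(K*(-7) - ⅒) = √(-7*K - ⅒) = √(-⅒ - 7*K))
(l + f(71, -127)) + 1498 = (-1/15890 + √(-10 - 700*71)/10) + 1498 = (-1/15890 + √(-10 - 49700)/10) + 1498 = (-1/15890 + √(-49710)/10) + 1498 = (-1/15890 + (I*√49710)/10) + 1498 = (-1/15890 + I*√49710/10) + 1498 = 23803219/15890 + I*√49710/10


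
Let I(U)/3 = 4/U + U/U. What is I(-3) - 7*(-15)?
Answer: 104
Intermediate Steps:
I(U) = 3 + 12/U (I(U) = 3*(4/U + U/U) = 3*(4/U + 1) = 3*(1 + 4/U) = 3 + 12/U)
I(-3) - 7*(-15) = (3 + 12/(-3)) - 7*(-15) = (3 + 12*(-1/3)) + 105 = (3 - 4) + 105 = -1 + 105 = 104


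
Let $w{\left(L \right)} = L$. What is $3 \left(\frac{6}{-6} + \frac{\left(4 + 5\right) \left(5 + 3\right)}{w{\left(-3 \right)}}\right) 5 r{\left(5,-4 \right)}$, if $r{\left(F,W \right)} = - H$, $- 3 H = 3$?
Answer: $-375$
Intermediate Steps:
$H = -1$ ($H = \left(- \frac{1}{3}\right) 3 = -1$)
$r{\left(F,W \right)} = 1$ ($r{\left(F,W \right)} = \left(-1\right) \left(-1\right) = 1$)
$3 \left(\frac{6}{-6} + \frac{\left(4 + 5\right) \left(5 + 3\right)}{w{\left(-3 \right)}}\right) 5 r{\left(5,-4 \right)} = 3 \left(\frac{6}{-6} + \frac{\left(4 + 5\right) \left(5 + 3\right)}{-3}\right) 5 \cdot 1 = 3 \left(6 \left(- \frac{1}{6}\right) + 9 \cdot 8 \left(- \frac{1}{3}\right)\right) 5 \cdot 1 = 3 \left(-1 + 72 \left(- \frac{1}{3}\right)\right) 5 \cdot 1 = 3 \left(-1 - 24\right) 5 \cdot 1 = 3 \left(\left(-25\right) 5\right) 1 = 3 \left(-125\right) 1 = \left(-375\right) 1 = -375$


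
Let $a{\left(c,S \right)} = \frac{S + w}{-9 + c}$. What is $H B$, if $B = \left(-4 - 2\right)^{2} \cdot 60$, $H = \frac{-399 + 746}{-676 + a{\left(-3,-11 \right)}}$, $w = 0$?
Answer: $- \frac{8994240}{8101} \approx -1110.3$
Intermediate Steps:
$a{\left(c,S \right)} = \frac{S}{-9 + c}$ ($a{\left(c,S \right)} = \frac{S + 0}{-9 + c} = \frac{S}{-9 + c}$)
$H = - \frac{4164}{8101}$ ($H = \frac{-399 + 746}{-676 - \frac{11}{-9 - 3}} = \frac{347}{-676 - \frac{11}{-12}} = \frac{347}{-676 - - \frac{11}{12}} = \frac{347}{-676 + \frac{11}{12}} = \frac{347}{- \frac{8101}{12}} = 347 \left(- \frac{12}{8101}\right) = - \frac{4164}{8101} \approx -0.51401$)
$B = 2160$ ($B = \left(-6\right)^{2} \cdot 60 = 36 \cdot 60 = 2160$)
$H B = \left(- \frac{4164}{8101}\right) 2160 = - \frac{8994240}{8101}$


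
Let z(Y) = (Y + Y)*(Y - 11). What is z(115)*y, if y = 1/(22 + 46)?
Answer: 5980/17 ≈ 351.76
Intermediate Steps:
y = 1/68 ≈ 0.014706
z(Y) = 2*Y*(-11 + Y) (z(Y) = (2*Y)*(-11 + Y) = 2*Y*(-11 + Y))
z(115)*y = (2*115*(-11 + 115))*(1/68) = (2*115*104)*(1/68) = 23920*(1/68) = 5980/17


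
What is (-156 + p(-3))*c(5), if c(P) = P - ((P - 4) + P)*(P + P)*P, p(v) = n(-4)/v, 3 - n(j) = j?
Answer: 140125/3 ≈ 46708.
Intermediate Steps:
n(j) = 3 - j
p(v) = 7/v (p(v) = (3 - 1*(-4))/v = (3 + 4)/v = 7/v)
c(P) = P - 2*P**2*(-4 + 2*P) (c(P) = P - ((-4 + P) + P)*(2*P)*P = P - (-4 + 2*P)*(2*P)*P = P - 2*P*(-4 + 2*P)*P = P - 2*P**2*(-4 + 2*P))
(-156 + p(-3))*c(5) = (-156 + 7/(-3))*(5*(1 - 4*5**2 + 8*5)) = (-156 + 7*(-1/3))*(5*(1 - 4*25 + 40)) = (-156 - 7/3)*(5*(1 - 100 + 40)) = -2375*(-59)/3 = -475/3*(-295) = 140125/3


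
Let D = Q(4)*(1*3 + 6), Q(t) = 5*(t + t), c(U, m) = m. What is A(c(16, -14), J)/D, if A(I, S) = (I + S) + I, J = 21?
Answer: -7/360 ≈ -0.019444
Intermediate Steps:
Q(t) = 10*t (Q(t) = 5*(2*t) = 10*t)
A(I, S) = S + 2*I
D = 360 (D = (10*4)*(1*3 + 6) = 40*(3 + 6) = 40*9 = 360)
A(c(16, -14), J)/D = (21 + 2*(-14))/360 = (21 - 28)*(1/360) = -7*1/360 = -7/360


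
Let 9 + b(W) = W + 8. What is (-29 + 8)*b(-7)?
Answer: 168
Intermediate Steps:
b(W) = -1 + W (b(W) = -9 + (W + 8) = -9 + (8 + W) = -1 + W)
(-29 + 8)*b(-7) = (-29 + 8)*(-1 - 7) = -21*(-8) = 168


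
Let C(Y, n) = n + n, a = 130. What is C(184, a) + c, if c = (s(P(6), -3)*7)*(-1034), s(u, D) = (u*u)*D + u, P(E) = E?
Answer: 738536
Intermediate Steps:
s(u, D) = u + D*u**2 (s(u, D) = u**2*D + u = D*u**2 + u = u + D*u**2)
C(Y, n) = 2*n
c = 738276 (c = ((6*(1 - 3*6))*7)*(-1034) = ((6*(1 - 18))*7)*(-1034) = ((6*(-17))*7)*(-1034) = -102*7*(-1034) = -714*(-1034) = 738276)
C(184, a) + c = 2*130 + 738276 = 260 + 738276 = 738536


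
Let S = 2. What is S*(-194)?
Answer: -388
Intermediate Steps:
S*(-194) = 2*(-194) = -388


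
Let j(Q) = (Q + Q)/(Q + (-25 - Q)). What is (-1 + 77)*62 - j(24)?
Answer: 117848/25 ≈ 4713.9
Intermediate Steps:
j(Q) = -2*Q/25 (j(Q) = (2*Q)/(-25) = (2*Q)*(-1/25) = -2*Q/25)
(-1 + 77)*62 - j(24) = (-1 + 77)*62 - (-2)*24/25 = 76*62 - 1*(-48/25) = 4712 + 48/25 = 117848/25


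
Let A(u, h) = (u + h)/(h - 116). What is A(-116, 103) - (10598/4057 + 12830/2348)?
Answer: -33704789/4762918 ≈ -7.0765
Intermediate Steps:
A(u, h) = (h + u)/(-116 + h)
A(-116, 103) - (10598/4057 + 12830/2348) = (103 - 116)/(-116 + 103) - (10598/4057 + 12830/2348) = -13/(-13) - (10598*(1/4057) + 12830*(1/2348)) = -1/13*(-13) - (10598/4057 + 6415/1174) = 1 - 1*38467707/4762918 = 1 - 38467707/4762918 = -33704789/4762918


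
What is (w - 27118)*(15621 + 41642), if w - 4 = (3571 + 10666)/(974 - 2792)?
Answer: -2823494742607/1818 ≈ -1.5531e+9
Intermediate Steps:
w = -6965/1818 (w = 4 + (3571 + 10666)/(974 - 2792) = 4 + 14237/(-1818) = 4 + 14237*(-1/1818) = 4 - 14237/1818 = -6965/1818 ≈ -3.8311)
(w - 27118)*(15621 + 41642) = (-6965/1818 - 27118)*(15621 + 41642) = -49307489/1818*57263 = -2823494742607/1818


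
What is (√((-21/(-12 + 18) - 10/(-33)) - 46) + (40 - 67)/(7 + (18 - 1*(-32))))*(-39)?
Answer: 351/19 - 13*I*√214302/22 ≈ 18.474 - 273.55*I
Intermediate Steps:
(√((-21/(-12 + 18) - 10/(-33)) - 46) + (40 - 67)/(7 + (18 - 1*(-32))))*(-39) = (√((-21/6 - 10*(-1/33)) - 46) - 27/(7 + (18 + 32)))*(-39) = (√((-21*⅙ + 10/33) - 46) - 27/(7 + 50))*(-39) = (√((-7/2 + 10/33) - 46) - 27/57)*(-39) = (√(-211/66 - 46) - 27*1/57)*(-39) = (√(-3247/66) - 9/19)*(-39) = (I*√214302/66 - 9/19)*(-39) = (-9/19 + I*√214302/66)*(-39) = 351/19 - 13*I*√214302/22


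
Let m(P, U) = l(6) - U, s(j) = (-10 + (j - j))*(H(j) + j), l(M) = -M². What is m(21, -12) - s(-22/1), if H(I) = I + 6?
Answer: -404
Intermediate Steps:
H(I) = 6 + I
s(j) = -60 - 20*j (s(j) = (-10 + (j - j))*((6 + j) + j) = (-10 + 0)*(6 + 2*j) = -10*(6 + 2*j) = -60 - 20*j)
m(P, U) = -36 - U (m(P, U) = -1*6² - U = -1*36 - U = -36 - U)
m(21, -12) - s(-22/1) = (-36 - 1*(-12)) - (-60 - (-440)/1) = (-36 + 12) - (-60 - (-440)) = -24 - (-60 - 20*(-22)) = -24 - (-60 + 440) = -24 - 1*380 = -24 - 380 = -404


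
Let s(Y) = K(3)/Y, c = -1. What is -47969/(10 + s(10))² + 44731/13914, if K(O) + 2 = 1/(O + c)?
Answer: -265240301021/539988426 ≈ -491.20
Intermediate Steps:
K(O) = -2 + 1/(-1 + O) (K(O) = -2 + 1/(O - 1) = -2 + 1/(-1 + O))
s(Y) = -3/(2*Y) (s(Y) = ((3 - 2*3)/(-1 + 3))/Y = ((3 - 6)/2)/Y = ((½)*(-3))/Y = -3/(2*Y))
-47969/(10 + s(10))² + 44731/13914 = -47969/(10 - 3/2/10)² + 44731/13914 = -47969/(10 - 3/2*⅒)² + 44731*(1/13914) = -47969/(10 - 3/20)² + 44731/13914 = -47969/((197/20)²) + 44731/13914 = -47969/38809/400 + 44731/13914 = -47969*400/38809 + 44731/13914 = -19187600/38809 + 44731/13914 = -265240301021/539988426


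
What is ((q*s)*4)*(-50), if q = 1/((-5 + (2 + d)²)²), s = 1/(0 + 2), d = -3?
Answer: -25/4 ≈ -6.2500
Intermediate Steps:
s = ½ (s = 1/2 = ½ ≈ 0.50000)
q = 1/16 (q = 1/((-5 + (2 - 3)²)²) = 1/((-5 + (-1)²)²) = 1/((-5 + 1)²) = 1/((-4)²) = 1/16 ≈ 0.062500)
((q*s)*4)*(-50) = (((1/16)*(½))*4)*(-50) = ((1/32)*4)*(-50) = (⅛)*(-50) = -25/4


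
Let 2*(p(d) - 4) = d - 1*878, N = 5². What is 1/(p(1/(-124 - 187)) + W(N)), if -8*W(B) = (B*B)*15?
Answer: -2488/3997909 ≈ -0.00062233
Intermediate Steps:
N = 25
p(d) = -435 + d/2 (p(d) = 4 + (d - 1*878)/2 = 4 + (d - 878)/2 = 4 + (-878 + d)/2 = 4 + (-439 + d/2) = -435 + d/2)
W(B) = -15*B²/8 (W(B) = -B*B*15/8 = -B²*15/8 = -15*B²/8)
1/(p(1/(-124 - 187)) + W(N)) = 1/((-435 + 1/(2*(-124 - 187))) - 15/8*25²) = 1/((-435 + (½)/(-311)) - 15/8*625) = 1/((-435 + (½)*(-1/311)) - 9375/8) = 1/((-435 - 1/622) - 9375/8) = 1/(-270571/622 - 9375/8) = 1/(-3997909/2488) = -2488/3997909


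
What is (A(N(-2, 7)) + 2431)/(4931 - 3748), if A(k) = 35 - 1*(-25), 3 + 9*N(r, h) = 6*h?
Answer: 2491/1183 ≈ 2.1057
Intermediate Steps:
N(r, h) = -1/3 + 2*h/3 (N(r, h) = -1/3 + (6*h)/9 = -1/3 + 2*h/3)
A(k) = 60 (A(k) = 35 + 25 = 60)
(A(N(-2, 7)) + 2431)/(4931 - 3748) = (60 + 2431)/(4931 - 3748) = 2491/1183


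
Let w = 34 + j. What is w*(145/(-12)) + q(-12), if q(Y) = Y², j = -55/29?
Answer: -2927/12 ≈ -243.92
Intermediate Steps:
j = -55/29 (j = -55*1/29 = -55/29 ≈ -1.8966)
w = 931/29 (w = 34 - 55/29 = 931/29 ≈ 32.103)
w*(145/(-12)) + q(-12) = 931*(145/(-12))/29 + (-12)² = 931*(145*(-1/12))/29 + 144 = (931/29)*(-145/12) + 144 = -4655/12 + 144 = -2927/12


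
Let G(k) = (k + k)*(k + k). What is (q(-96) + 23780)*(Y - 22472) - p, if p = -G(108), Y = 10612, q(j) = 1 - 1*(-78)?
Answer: -282921084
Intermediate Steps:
q(j) = 79 (q(j) = 1 + 78 = 79)
G(k) = 4*k**2 (G(k) = (2*k)*(2*k) = 4*k**2)
p = -46656 (p = -4*108**2 = -4*11664 = -1*46656 = -46656)
(q(-96) + 23780)*(Y - 22472) - p = (79 + 23780)*(10612 - 22472) - 1*(-46656) = 23859*(-11860) + 46656 = -282967740 + 46656 = -282921084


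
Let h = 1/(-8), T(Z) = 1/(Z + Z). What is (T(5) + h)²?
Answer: 1/1600 ≈ 0.00062500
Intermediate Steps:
T(Z) = 1/(2*Z)
h = -⅛ ≈ -0.12500
(T(5) + h)² = ((½)/5 - ⅛)² = ((½)*(⅕) - ⅛)² = (⅒ - ⅛)² = (-1/40)² = 1/1600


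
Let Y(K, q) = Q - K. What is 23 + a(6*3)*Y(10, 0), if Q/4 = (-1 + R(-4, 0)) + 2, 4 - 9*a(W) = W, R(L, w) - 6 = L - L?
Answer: -5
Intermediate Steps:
R(L, w) = 6 (R(L, w) = 6 + (L - L) = 6 + 0 = 6)
a(W) = 4/9 - W/9
Q = 28 (Q = 4*((-1 + 6) + 2) = 4*(5 + 2) = 4*7 = 28)
Y(K, q) = 28 - K
23 + a(6*3)*Y(10, 0) = 23 + (4/9 - 2*3/3)*(28 - 1*10) = 23 + (4/9 - ⅑*18)*(28 - 10) = 23 + (4/9 - 2)*18 = 23 - 14/9*18 = 23 - 28 = -5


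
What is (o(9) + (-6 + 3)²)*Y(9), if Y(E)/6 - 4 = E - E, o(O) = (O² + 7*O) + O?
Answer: 3888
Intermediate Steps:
o(O) = O² + 8*O
Y(E) = 24 (Y(E) = 24 + 6*(E - E) = 24 + 6*0 = 24 + 0 = 24)
(o(9) + (-6 + 3)²)*Y(9) = (9*(8 + 9) + (-6 + 3)²)*24 = (9*17 + (-3)²)*24 = (153 + 9)*24 = 162*24 = 3888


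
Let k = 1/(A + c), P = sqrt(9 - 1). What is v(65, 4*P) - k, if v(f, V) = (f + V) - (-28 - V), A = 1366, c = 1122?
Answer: 231383/2488 + 16*sqrt(2) ≈ 115.63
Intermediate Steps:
P = 2*sqrt(2) (P = sqrt(8) = 2*sqrt(2) ≈ 2.8284)
v(f, V) = 28 + f + 2*V (v(f, V) = (V + f) + (28 + V) = 28 + f + 2*V)
k = 1/2488 (k = 1/(1366 + 1122) = 1/2488 ≈ 0.00040193)
v(65, 4*P) - k = (28 + 65 + 2*(4*(2*sqrt(2)))) - 1*1/2488 = (28 + 65 + 2*(8*sqrt(2))) - 1/2488 = (28 + 65 + 16*sqrt(2)) - 1/2488 = (93 + 16*sqrt(2)) - 1/2488 = 231383/2488 + 16*sqrt(2)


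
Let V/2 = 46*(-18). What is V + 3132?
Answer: 1476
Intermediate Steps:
V = -1656 (V = 2*(46*(-18)) = 2*(-828) = -1656)
V + 3132 = -1656 + 3132 = 1476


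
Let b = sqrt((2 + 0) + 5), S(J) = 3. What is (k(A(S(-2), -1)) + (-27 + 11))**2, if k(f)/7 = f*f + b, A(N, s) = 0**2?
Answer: 599 - 224*sqrt(7) ≈ 6.3517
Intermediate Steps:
A(N, s) = 0
b = sqrt(7) (b = sqrt(2 + 5) = sqrt(7) ≈ 2.6458)
k(f) = 7*sqrt(7) + 7*f**2 (k(f) = 7*(f*f + sqrt(7)) = 7*(f**2 + sqrt(7)) = 7*(sqrt(7) + f**2) = 7*sqrt(7) + 7*f**2)
(k(A(S(-2), -1)) + (-27 + 11))**2 = ((7*sqrt(7) + 7*0**2) + (-27 + 11))**2 = ((7*sqrt(7) + 7*0) - 16)**2 = ((7*sqrt(7) + 0) - 16)**2 = (7*sqrt(7) - 16)**2 = (-16 + 7*sqrt(7))**2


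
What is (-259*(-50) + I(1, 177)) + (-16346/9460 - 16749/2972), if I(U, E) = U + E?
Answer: 8383824307/638980 ≈ 13121.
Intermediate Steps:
I(U, E) = E + U
(-259*(-50) + I(1, 177)) + (-16346/9460 - 16749/2972) = (-259*(-50) + (177 + 1)) + (-16346/9460 - 16749/2972) = (12950 + 178) + (-16346*1/9460 - 16749*1/2972) = 13128 + (-743/430 - 16749/2972) = 13128 - 4705133/638980 = 8383824307/638980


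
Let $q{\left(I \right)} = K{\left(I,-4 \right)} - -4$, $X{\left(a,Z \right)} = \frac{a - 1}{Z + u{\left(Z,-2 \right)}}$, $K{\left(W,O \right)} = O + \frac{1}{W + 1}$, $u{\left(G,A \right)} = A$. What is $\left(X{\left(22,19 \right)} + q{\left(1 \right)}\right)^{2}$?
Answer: $\frac{3481}{1156} \approx 3.0112$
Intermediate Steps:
$K{\left(W,O \right)} = O + \frac{1}{1 + W}$
$X{\left(a,Z \right)} = \frac{-1 + a}{-2 + Z}$ ($X{\left(a,Z \right)} = \frac{a - 1}{Z - 2} = \frac{-1 + a}{-2 + Z}$)
$q{\left(I \right)} = 4 + \frac{-3 - 4 I}{1 + I}$ ($q{\left(I \right)} = \frac{1 - 4 - 4 I}{1 + I} - -4 = \frac{-3 - 4 I}{1 + I} + 4 = 4 + \frac{-3 - 4 I}{1 + I}$)
$\left(X{\left(22,19 \right)} + q{\left(1 \right)}\right)^{2} = \left(\frac{-1 + 22}{-2 + 19} + \frac{1}{1 + 1}\right)^{2} = \left(\frac{1}{17} \cdot 21 + \frac{1}{2}\right)^{2} = \left(\frac{21}{17} + \frac{1}{2}\right)^{2} = \left(\frac{59}{34}\right)^{2} = \frac{3481}{1156}$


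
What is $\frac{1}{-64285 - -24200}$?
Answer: $- \frac{1}{40085} \approx -2.4947 \cdot 10^{-5}$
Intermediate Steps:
$\frac{1}{-64285 - -24200} = \frac{1}{-64285 + 24200} = \frac{1}{-40085} = - \frac{1}{40085}$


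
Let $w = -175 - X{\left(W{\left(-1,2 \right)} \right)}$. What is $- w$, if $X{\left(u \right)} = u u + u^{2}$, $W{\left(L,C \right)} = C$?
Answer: $183$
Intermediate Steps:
$X{\left(u \right)} = 2 u^{2}$ ($X{\left(u \right)} = u^{2} + u^{2} = 2 u^{2}$)
$w = -183$ ($w = -175 - 2 \cdot 2^{2} = -175 - 2 \cdot 4 = -175 - 8 = -183$)
$- w = \left(-1\right) \left(-183\right) = 183$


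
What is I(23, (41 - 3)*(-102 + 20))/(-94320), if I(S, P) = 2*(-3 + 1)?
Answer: 1/23580 ≈ 4.2409e-5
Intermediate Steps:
I(S, P) = -4 (I(S, P) = 2*(-2) = -4)
I(23, (41 - 3)*(-102 + 20))/(-94320) = -4/(-94320) = -4*(-1/94320) = 1/23580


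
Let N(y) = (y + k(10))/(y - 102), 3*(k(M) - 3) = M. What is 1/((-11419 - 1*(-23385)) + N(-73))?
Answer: 21/251294 ≈ 8.3567e-5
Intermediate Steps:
k(M) = 3 + M/3
N(y) = (19/3 + y)/(-102 + y) (N(y) = (y + (3 + (1/3)*10))/(y - 102) = (y + (3 + 10/3))/(-102 + y) = (y + 19/3)/(-102 + y) = (19/3 + y)/(-102 + y))
1/((-11419 - 1*(-23385)) + N(-73)) = 1/((-11419 - 1*(-23385)) + (19/3 - 73)/(-102 - 73)) = 1/((-11419 + 23385) - 200/3/(-175)) = 1/(11966 - 1/175*(-200/3)) = 1/(11966 + 8/21) = 1/(251294/21) = 21/251294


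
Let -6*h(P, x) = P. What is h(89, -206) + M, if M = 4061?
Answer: 24277/6 ≈ 4046.2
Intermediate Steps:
h(P, x) = -P/6
h(89, -206) + M = -⅙*89 + 4061 = -89/6 + 4061 = 24277/6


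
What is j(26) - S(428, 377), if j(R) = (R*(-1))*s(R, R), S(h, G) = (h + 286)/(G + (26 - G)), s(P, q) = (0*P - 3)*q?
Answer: 26007/13 ≈ 2000.5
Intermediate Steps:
s(P, q) = -3*q (s(P, q) = (0 - 3)*q = -3*q)
S(h, G) = 11 + h/26 (S(h, G) = (286 + h)/26 = (286 + h)*(1/26) = 11 + h/26)
j(R) = 3*R**2 (j(R) = (R*(-1))*(-3*R) = (-R)*(-3*R) = 3*R**2)
j(26) - S(428, 377) = 3*26**2 - (11 + (1/26)*428) = 3*676 - (11 + 214/13) = 2028 - 1*357/13 = 2028 - 357/13 = 26007/13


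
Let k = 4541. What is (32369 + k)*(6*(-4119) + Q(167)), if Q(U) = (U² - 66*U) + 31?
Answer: -288488560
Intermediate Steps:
Q(U) = 31 + U² - 66*U
(32369 + k)*(6*(-4119) + Q(167)) = (32369 + 4541)*(6*(-4119) + (31 + 167² - 66*167)) = 36910*(-24714 + (31 + 27889 - 11022)) = 36910*(-24714 + 16898) = 36910*(-7816) = -288488560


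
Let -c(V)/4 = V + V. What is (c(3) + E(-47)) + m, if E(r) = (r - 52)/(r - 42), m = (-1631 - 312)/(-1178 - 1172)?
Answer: -4614023/209150 ≈ -22.061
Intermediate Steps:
c(V) = -8*V (c(V) = -4*(V + V) = -8*V)
m = 1943/2350 (m = -1943/(-2350) = -1943*(-1/2350) = 1943/2350 ≈ 0.82681)
E(r) = (-52 + r)/(-42 + r)
(c(3) + E(-47)) + m = (-8*3 + (-52 - 47)/(-42 - 47)) + 1943/2350 = (-24 - 99/(-89)) + 1943/2350 = (-24 - 1/89*(-99)) + 1943/2350 = (-24 + 99/89) + 1943/2350 = -2037/89 + 1943/2350 = -4614023/209150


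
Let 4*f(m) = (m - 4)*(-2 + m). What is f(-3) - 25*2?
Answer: -165/4 ≈ -41.250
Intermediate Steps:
f(m) = (-4 + m)*(-2 + m)/4 (f(m) = ((m - 4)*(-2 + m))/4 = ((-4 + m)*(-2 + m))/4 = (-4 + m)*(-2 + m)/4)
f(-3) - 25*2 = (2 - 3/2*(-3) + (¼)*(-3)²) - 25*2 = (2 + 9/2 + (¼)*9) - 50 = (2 + 9/2 + 9/4) - 50 = 35/4 - 50 = -165/4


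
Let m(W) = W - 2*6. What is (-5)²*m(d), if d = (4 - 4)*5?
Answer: -300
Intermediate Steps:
d = 0 (d = 0*5 = 0)
m(W) = -12 + W (m(W) = W - 12 = -12 + W)
(-5)²*m(d) = (-5)²*(-12 + 0) = 25*(-12) = -300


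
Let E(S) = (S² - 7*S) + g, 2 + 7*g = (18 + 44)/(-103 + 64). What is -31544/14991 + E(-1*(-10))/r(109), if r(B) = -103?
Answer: -47983966/20072949 ≈ -2.3905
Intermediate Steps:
g = -20/39 (g = -2/7 + ((18 + 44)/(-103 + 64))/7 = -2/7 + (62/(-39))/7 = -2/7 + (62*(-1/39))/7 = -2/7 + (⅐)*(-62/39) = -2/7 - 62/273 = -20/39 ≈ -0.51282)
E(S) = -20/39 + S² - 7*S (E(S) = (S² - 7*S) - 20/39 = -20/39 + S² - 7*S)
-31544/14991 + E(-1*(-10))/r(109) = -31544/14991 + (-20/39 + (-1*(-10))² - (-7)*(-10))/(-103) = -31544*1/14991 + (-20/39 + 10² - 7*10)*(-1/103) = -31544/14991 + (-20/39 + 100 - 70)*(-1/103) = -31544/14991 + (1150/39)*(-1/103) = -31544/14991 - 1150/4017 = -47983966/20072949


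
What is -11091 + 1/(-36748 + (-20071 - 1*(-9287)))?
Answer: -527177413/47532 ≈ -11091.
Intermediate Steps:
-11091 + 1/(-36748 + (-20071 - 1*(-9287))) = -11091 + 1/(-36748 + (-20071 + 9287)) = -11091 + 1/(-36748 - 10784) = -11091 + 1/(-47532) = -11091 - 1/47532 = -527177413/47532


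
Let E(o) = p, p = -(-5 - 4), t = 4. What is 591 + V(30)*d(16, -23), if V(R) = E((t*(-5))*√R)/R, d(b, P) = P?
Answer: 5841/10 ≈ 584.10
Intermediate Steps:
p = 9 (p = -1*(-9) = 9)
E(o) = 9
V(R) = 9/R
591 + V(30)*d(16, -23) = 591 + (9/30)*(-23) = 591 + (9*(1/30))*(-23) = 591 + (3/10)*(-23) = 591 - 69/10 = 5841/10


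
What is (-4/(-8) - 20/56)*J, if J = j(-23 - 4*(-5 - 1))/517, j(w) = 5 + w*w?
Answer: 6/3619 ≈ 0.0016579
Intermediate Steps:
j(w) = 5 + w²
J = 6/517 (J = (5 + (-23 - 4*(-5 - 1))²)/517 = (5 + (-23 - 4*(-6))²)*(1/517) = (5 + (-23 - 1*(-24))²)*(1/517) = (5 + (-23 + 24)²)*(1/517) = (5 + 1²)*(1/517) = (5 + 1)*(1/517) = 6*(1/517) = 6/517 ≈ 0.011605)
(-4/(-8) - 20/56)*J = (-4/(-8) - 20/56)*(6/517) = (-4*(-⅛) - 20*1/56)*(6/517) = (½ - 5/14)*(6/517) = (⅐)*(6/517) = 6/3619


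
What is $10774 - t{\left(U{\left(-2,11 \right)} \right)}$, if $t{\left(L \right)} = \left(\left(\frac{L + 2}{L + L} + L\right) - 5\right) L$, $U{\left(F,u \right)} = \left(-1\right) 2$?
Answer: $10760$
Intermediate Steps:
$U{\left(F,u \right)} = -2$
$t{\left(L \right)} = L \left(-5 + L + \frac{2 + L}{2 L}\right)$ ($t{\left(L \right)} = \left(\left(\frac{2 + L}{2 L} + L\right) - 5\right) L = \left(\left(L + \frac{2 + L}{2 L}\right) - 5\right) L = \left(-5 + L + \frac{2 + L}{2 L}\right) L = L \left(-5 + L + \frac{2 + L}{2 L}\right)$)
$10774 - t{\left(U{\left(-2,11 \right)} \right)} = 10774 - \left(1 + \left(-2\right)^{2} - -9\right) = 10774 - \left(1 + 4 + 9\right) = 10774 - 14 = 10760$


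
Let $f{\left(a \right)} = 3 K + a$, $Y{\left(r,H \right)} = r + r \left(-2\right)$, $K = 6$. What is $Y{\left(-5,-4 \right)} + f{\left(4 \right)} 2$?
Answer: $49$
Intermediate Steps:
$Y{\left(r,H \right)} = - r$ ($Y{\left(r,H \right)} = r - 2 r = - r$)
$f{\left(a \right)} = 18 + a$ ($f{\left(a \right)} = 3 \cdot 6 + a = 18 + a$)
$Y{\left(-5,-4 \right)} + f{\left(4 \right)} 2 = \left(-1\right) \left(-5\right) + \left(18 + 4\right) 2 = 5 + 22 \cdot 2 = 5 + 44 = 49$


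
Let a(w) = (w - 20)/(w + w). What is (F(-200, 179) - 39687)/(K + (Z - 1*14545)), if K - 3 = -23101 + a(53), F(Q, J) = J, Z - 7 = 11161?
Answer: 4187848/2806317 ≈ 1.4923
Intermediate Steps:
Z = 11168 (Z = 7 + 11161 = 11168)
a(w) = (-20 + w)/(2*w) (a(w) = (-20 + w)/((2*w)) = (-20 + w)*(1/(2*w)) = (-20 + w)/(2*w))
K = -2448355/106 (K = 3 + (-23101 + (½)*(-20 + 53)/53) = 3 + (-23101 + (½)*(1/53)*33) = 3 + (-23101 + 33/106) = 3 - 2448673/106 = -2448355/106 ≈ -23098.)
(F(-200, 179) - 39687)/(K + (Z - 1*14545)) = (179 - 39687)/(-2448355/106 + (11168 - 1*14545)) = -39508/(-2448355/106 + (11168 - 14545)) = -39508/(-2448355/106 - 3377) = -39508/(-2806317/106) = -39508*(-106/2806317) = 4187848/2806317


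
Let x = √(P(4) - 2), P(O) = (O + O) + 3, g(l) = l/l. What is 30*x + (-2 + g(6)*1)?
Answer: 89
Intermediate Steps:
g(l) = 1
P(O) = 3 + 2*O (P(O) = 2*O + 3 = 3 + 2*O)
x = 3 (x = √((3 + 2*4) - 2) = √((3 + 8) - 2) = √(11 - 2) = √9 = 3)
30*x + (-2 + g(6)*1) = 30*3 + (-2 + 1*1) = 90 + (-2 + 1) = 90 - 1 = 89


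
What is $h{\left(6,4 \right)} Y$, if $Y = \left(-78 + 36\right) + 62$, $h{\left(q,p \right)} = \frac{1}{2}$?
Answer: $10$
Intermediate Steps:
$h{\left(q,p \right)} = \frac{1}{2}$
$Y = 20$ ($Y = -42 + 62 = 20$)
$h{\left(6,4 \right)} Y = \frac{1}{2} \cdot 20 = 10$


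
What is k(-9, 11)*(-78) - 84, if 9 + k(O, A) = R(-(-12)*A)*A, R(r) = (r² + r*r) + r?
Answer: -30012222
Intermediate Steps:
R(r) = r + 2*r² (R(r) = (r² + r²) + r = 2*r² + r = r + 2*r²)
k(O, A) = -9 + 12*A²*(1 + 24*A) (k(O, A) = -9 + ((-(-12)*A)*(1 + 2*(-(-12)*A)))*A = -9 + ((12*A)*(1 + 2*(12*A)))*A = -9 + ((12*A)*(1 + 24*A))*A = -9 + (12*A*(1 + 24*A))*A = -9 + 12*A²*(1 + 24*A))
k(-9, 11)*(-78) - 84 = (-9 + 12*11² + 288*11³)*(-78) - 84 = (-9 + 12*121 + 288*1331)*(-78) - 84 = (-9 + 1452 + 383328)*(-78) - 84 = 384771*(-78) - 84 = -30012138 - 84 = -30012222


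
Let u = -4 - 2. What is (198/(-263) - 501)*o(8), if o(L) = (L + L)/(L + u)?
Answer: -1055688/263 ≈ -4014.0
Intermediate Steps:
u = -6
o(L) = 2*L/(-6 + L) (o(L) = (L + L)/(L - 6) = (2*L)/(-6 + L) = 2*L/(-6 + L))
(198/(-263) - 501)*o(8) = (198/(-263) - 501)*(2*8/(-6 + 8)) = (198*(-1/263) - 501)*(2*8/2) = (-198/263 - 501)*(2*8*(½)) = -131961/263*8 = -1055688/263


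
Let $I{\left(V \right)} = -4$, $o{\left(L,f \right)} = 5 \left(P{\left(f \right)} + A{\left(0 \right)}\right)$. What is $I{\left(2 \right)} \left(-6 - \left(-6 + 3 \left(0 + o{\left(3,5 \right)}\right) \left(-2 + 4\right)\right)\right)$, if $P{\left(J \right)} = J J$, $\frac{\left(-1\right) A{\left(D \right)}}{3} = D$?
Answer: $3000$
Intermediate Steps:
$A{\left(D \right)} = - 3 D$
$P{\left(J \right)} = J^{2}$
$o{\left(L,f \right)} = 5 f^{2}$ ($o{\left(L,f \right)} = 5 \left(f^{2} - 0\right) = 5 \left(f^{2} + 0\right) = 5 f^{2}$)
$I{\left(2 \right)} \left(-6 - \left(-6 + 3 \left(0 + o{\left(3,5 \right)}\right) \left(-2 + 4\right)\right)\right) = - 4 \left(-6 + \left(- 3 \left(0 + 5 \cdot 5^{2}\right) \left(-2 + 4\right) + 6\right)\right) = - 4 \left(-6 + \left(- 3 \left(0 + 5 \cdot 25\right) 2 + 6\right)\right) = - 4 \left(-6 + \left(- 3 \left(0 + 125\right) 2 + 6\right)\right) = - 4 \left(-6 + \left(- 3 \cdot 125 \cdot 2 + 6\right)\right) = - 4 \left(-6 + \left(\left(-3\right) 250 + 6\right)\right) = - 4 \left(-6 + \left(-750 + 6\right)\right) = - 4 \left(-6 - 744\right) = \left(-4\right) \left(-750\right) = 3000$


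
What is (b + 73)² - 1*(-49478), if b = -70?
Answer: 49487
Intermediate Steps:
(b + 73)² - 1*(-49478) = (-70 + 73)² - 1*(-49478) = 3² + 49478 = 9 + 49478 = 49487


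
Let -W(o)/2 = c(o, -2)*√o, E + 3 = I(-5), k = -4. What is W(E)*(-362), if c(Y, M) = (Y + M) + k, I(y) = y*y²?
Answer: -776128*I*√2 ≈ -1.0976e+6*I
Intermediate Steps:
I(y) = y³
E = -128 (E = -3 + (-5)³ = -3 - 125 = -128)
c(Y, M) = -4 + M + Y (c(Y, M) = (Y + M) - 4 = (M + Y) - 4 = -4 + M + Y)
W(o) = -2*√o*(-6 + o) (W(o) = -2*(-4 - 2 + o)*√o = -2*(-6 + o)*√o = -2*√o*(-6 + o))
W(E)*(-362) = (2*√(-128)*(6 - 1*(-128)))*(-362) = (2*(8*I*√2)*(6 + 128))*(-362) = (2*(8*I*√2)*134)*(-362) = (2144*I*√2)*(-362) = -776128*I*√2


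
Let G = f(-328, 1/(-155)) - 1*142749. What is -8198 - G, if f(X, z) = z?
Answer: 20855406/155 ≈ 1.3455e+5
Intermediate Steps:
G = -22126096/155 (G = 1/(-155) - 1*142749 = -1/155 - 142749 = -22126096/155 ≈ -1.4275e+5)
-8198 - G = -8198 - 1*(-22126096/155) = -8198 + 22126096/155 = 20855406/155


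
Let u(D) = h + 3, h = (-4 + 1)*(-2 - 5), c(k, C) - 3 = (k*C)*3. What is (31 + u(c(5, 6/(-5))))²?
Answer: 3025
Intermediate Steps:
c(k, C) = 3 + 3*C*k (c(k, C) = 3 + (k*C)*3 = 3 + (C*k)*3 = 3 + 3*C*k)
h = 21 (h = -3*(-7) = 21)
u(D) = 24 (u(D) = 21 + 3 = 24)
(31 + u(c(5, 6/(-5))))² = (31 + 24)² = 55² = 3025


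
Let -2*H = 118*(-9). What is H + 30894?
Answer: 31425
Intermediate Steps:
H = 531 (H = -59*(-9) = -½*(-1062) = 531)
H + 30894 = 531 + 30894 = 31425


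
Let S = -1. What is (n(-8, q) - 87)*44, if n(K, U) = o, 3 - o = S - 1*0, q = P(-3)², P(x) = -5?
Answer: -3652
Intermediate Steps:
q = 25 (q = (-5)² = 25)
o = 4 (o = 3 - (-1 - 1*0) = 3 - (-1 + 0) = 3 - 1*(-1) = 3 + 1 = 4)
n(K, U) = 4
(n(-8, q) - 87)*44 = (4 - 87)*44 = -83*44 = -3652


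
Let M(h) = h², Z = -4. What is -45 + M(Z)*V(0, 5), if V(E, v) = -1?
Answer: -61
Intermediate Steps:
-45 + M(Z)*V(0, 5) = -45 + (-4)²*(-1) = -45 + 16*(-1) = -45 - 16 = -61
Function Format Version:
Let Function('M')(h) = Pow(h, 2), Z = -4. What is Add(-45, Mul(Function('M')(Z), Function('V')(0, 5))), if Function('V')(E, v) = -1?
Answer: -61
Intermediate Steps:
Add(-45, Mul(Function('M')(Z), Function('V')(0, 5))) = Add(-45, Mul(Pow(-4, 2), -1)) = Add(-45, Mul(16, -1)) = Add(-45, -16) = -61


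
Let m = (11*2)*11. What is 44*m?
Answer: 10648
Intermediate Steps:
m = 242 (m = 22*11 = 242)
44*m = 44*242 = 10648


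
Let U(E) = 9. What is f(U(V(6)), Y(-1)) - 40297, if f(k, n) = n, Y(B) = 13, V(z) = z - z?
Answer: -40284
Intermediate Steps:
V(z) = 0
f(U(V(6)), Y(-1)) - 40297 = 13 - 40297 = -40284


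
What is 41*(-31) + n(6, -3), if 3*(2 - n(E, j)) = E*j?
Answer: -1263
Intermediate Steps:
n(E, j) = 2 - E*j/3
41*(-31) + n(6, -3) = 41*(-31) + (2 - 1/3*6*(-3)) = -1271 + (2 + 6) = -1271 + 8 = -1263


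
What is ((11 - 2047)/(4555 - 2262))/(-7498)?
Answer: 1018/8596457 ≈ 0.00011842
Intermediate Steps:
((11 - 2047)/(4555 - 2262))/(-7498) = -2036/2293*(-1/7498) = 1018/8596457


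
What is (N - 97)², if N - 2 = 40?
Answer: 3025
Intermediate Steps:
N = 42 (N = 2 + 40 = 42)
(N - 97)² = (42 - 97)² = (-55)² = 3025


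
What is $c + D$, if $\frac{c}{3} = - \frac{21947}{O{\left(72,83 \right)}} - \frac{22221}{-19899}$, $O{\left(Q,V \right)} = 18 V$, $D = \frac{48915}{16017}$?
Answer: $- \frac{73809008873}{1959551814} \approx -37.666$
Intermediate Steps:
$D = \frac{16305}{5339}$ ($D = 48915 \cdot \frac{1}{16017} = \frac{16305}{5339} \approx 3.0539$)
$c = - \frac{14945377}{367026}$ ($c = 3 \left(- \frac{21947}{18 \cdot 83} - \frac{22221}{-19899}\right) = 3 \left(- \frac{21947}{1494} - - \frac{823}{737}\right) = 3 \left(\left(-21947\right) \frac{1}{1494} + \frac{823}{737}\right) = 3 \left(- \frac{21947}{1494} + \frac{823}{737}\right) = 3 \left(- \frac{14945377}{1101078}\right) = - \frac{14945377}{367026} \approx -40.72$)
$c + D = - \frac{14945377}{367026} + \frac{16305}{5339} = - \frac{73809008873}{1959551814}$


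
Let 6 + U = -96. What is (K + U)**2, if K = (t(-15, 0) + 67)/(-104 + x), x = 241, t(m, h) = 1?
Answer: 193376836/18769 ≈ 10303.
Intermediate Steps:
U = -102 (U = -6 - 96 = -102)
K = 68/137 (K = (1 + 67)/(-104 + 241) = 68/137 ≈ 0.49635)
(K + U)**2 = (68/137 - 102)**2 = (-13906/137)**2 = 193376836/18769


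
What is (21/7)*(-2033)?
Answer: -6099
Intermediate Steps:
(21/7)*(-2033) = (21*(⅐))*(-2033) = 3*(-2033) = -6099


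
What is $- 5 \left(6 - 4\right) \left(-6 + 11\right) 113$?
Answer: $-5650$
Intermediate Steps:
$- 5 \left(6 - 4\right) \left(-6 + 11\right) 113 = - 5 \cdot 2 \cdot 5 \cdot 113 = \left(-5\right) 10 \cdot 113 = \left(-50\right) 113 = -5650$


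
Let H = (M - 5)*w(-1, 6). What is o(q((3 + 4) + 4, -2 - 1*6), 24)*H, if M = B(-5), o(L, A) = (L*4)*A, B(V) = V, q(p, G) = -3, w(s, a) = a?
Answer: 17280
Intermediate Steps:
o(L, A) = 4*A*L (o(L, A) = (4*L)*A = 4*A*L)
M = -5
H = -60 (H = (-5 - 5)*6 = -10*6 = -60)
o(q((3 + 4) + 4, -2 - 1*6), 24)*H = (4*24*(-3))*(-60) = -288*(-60) = 17280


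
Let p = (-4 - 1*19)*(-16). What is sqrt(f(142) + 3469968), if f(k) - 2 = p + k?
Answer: 4*sqrt(216905) ≈ 1862.9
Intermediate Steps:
p = 368 (p = (-4 - 19)*(-16) = -23*(-16) = 368)
f(k) = 370 + k (f(k) = 2 + (368 + k) = 370 + k)
sqrt(f(142) + 3469968) = sqrt((370 + 142) + 3469968) = sqrt(512 + 3469968) = sqrt(3470480) = 4*sqrt(216905)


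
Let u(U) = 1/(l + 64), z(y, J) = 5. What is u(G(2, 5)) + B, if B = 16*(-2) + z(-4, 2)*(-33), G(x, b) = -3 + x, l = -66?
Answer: -395/2 ≈ -197.50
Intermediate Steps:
B = -197 (B = 16*(-2) + 5*(-33) = -32 - 165 = -197)
u(U) = -½ (u(U) = 1/(-66 + 64) = 1/(-2) = -½)
u(G(2, 5)) + B = -½ - 197 = -395/2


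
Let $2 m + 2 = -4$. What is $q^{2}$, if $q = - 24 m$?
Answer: $5184$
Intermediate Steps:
$m = -3$ ($m = -1 + \frac{1}{2} \left(-4\right) = -1 - 2 = -3$)
$q = 72$ ($q = \left(-24\right) \left(-3\right) = 72$)
$q^{2} = 72^{2} = 5184$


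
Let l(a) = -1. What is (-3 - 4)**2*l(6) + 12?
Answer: -37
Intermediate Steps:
(-3 - 4)**2*l(6) + 12 = (-3 - 4)**2*(-1) + 12 = (-7)**2*(-1) + 12 = 49*(-1) + 12 = -49 + 12 = -37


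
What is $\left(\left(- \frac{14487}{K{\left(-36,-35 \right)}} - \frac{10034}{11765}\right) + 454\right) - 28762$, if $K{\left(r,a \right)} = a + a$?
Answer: $- \frac{925732649}{32942} \approx -28102.0$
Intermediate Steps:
$K{\left(r,a \right)} = 2 a$
$\left(\left(- \frac{14487}{K{\left(-36,-35 \right)}} - \frac{10034}{11765}\right) + 454\right) - 28762 = \left(\left(- \frac{14487}{2 \left(-35\right)} - \frac{10034}{11765}\right) + 454\right) - 28762 = \left(\left(- \frac{14487}{-70} - \frac{10034}{11765}\right) + 454\right) - 28762 = \left(\left(\left(-14487\right) \left(- \frac{1}{70}\right) - \frac{10034}{11765}\right) + 454\right) - 28762 = \left(\left(\frac{14487}{70} - \frac{10034}{11765}\right) + 454\right) - 28762 = \left(\frac{6789487}{32942} + 454\right) - 28762 = \frac{21745155}{32942} - 28762 = - \frac{925732649}{32942}$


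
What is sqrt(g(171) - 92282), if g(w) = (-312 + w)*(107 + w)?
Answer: 2*I*sqrt(32870) ≈ 362.6*I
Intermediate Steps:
sqrt(g(171) - 92282) = sqrt((-33384 + 171**2 - 205*171) - 92282) = sqrt((-33384 + 29241 - 35055) - 92282) = sqrt(-39198 - 92282) = sqrt(-131480) = 2*I*sqrt(32870)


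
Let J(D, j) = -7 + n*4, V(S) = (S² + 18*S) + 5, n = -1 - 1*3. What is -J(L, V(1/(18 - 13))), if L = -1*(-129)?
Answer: 23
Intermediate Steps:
n = -4 (n = -1 - 3 = -4)
L = 129
V(S) = 5 + S² + 18*S
J(D, j) = -23 (J(D, j) = -7 - 4*4 = -7 - 16 = -23)
-J(L, V(1/(18 - 13))) = -1*(-23) = 23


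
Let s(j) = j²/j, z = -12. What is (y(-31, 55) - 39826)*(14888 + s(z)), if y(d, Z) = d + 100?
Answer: -591425132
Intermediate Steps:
y(d, Z) = 100 + d
s(j) = j
(y(-31, 55) - 39826)*(14888 + s(z)) = ((100 - 31) - 39826)*(14888 - 12) = (69 - 39826)*14876 = -39757*14876 = -591425132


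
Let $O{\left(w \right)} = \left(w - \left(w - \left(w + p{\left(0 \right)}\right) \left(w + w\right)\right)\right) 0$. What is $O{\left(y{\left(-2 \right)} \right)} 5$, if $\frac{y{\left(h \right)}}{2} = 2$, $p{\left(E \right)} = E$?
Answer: $0$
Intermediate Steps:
$y{\left(h \right)} = 4$ ($y{\left(h \right)} = 2 \cdot 2 = 4$)
$O{\left(w \right)} = 0$ ($O{\left(w \right)} = \left(w - \left(w - \left(w + 0\right) \left(w + w\right)\right)\right) 0 = \left(w + \left(w 2 w - w\right)\right) 0 = \left(w + \left(2 w^{2} - w\right)\right) 0 = \left(w + \left(- w + 2 w^{2}\right)\right) 0 = 2 w^{2} \cdot 0 = 0$)
$O{\left(y{\left(-2 \right)} \right)} 5 = 0 \cdot 5 = 0$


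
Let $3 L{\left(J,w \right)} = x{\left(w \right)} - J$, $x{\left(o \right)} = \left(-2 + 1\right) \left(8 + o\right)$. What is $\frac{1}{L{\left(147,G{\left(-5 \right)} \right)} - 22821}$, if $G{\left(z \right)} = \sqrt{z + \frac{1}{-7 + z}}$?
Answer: $- \frac{2470248}{56501159149} + \frac{6 i \sqrt{183}}{56501159149} \approx -4.372 \cdot 10^{-5} + 1.4365 \cdot 10^{-9} i$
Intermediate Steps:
$x{\left(o \right)} = -8 - o$ ($x{\left(o \right)} = - (8 + o) = -8 - o$)
$L{\left(J,w \right)} = - \frac{8}{3} - \frac{J}{3} - \frac{w}{3}$ ($L{\left(J,w \right)} = \frac{\left(-8 - w\right) - J}{3} = \frac{-8 - J - w}{3} = - \frac{8}{3} - \frac{J}{3} - \frac{w}{3}$)
$\frac{1}{L{\left(147,G{\left(-5 \right)} \right)} - 22821} = \frac{1}{\left(- \frac{8}{3} - 49 - \frac{\sqrt{\frac{1 - 5 \left(-7 - 5\right)}{-7 - 5}}}{3}\right) - 22821} = \frac{1}{\left(- \frac{8}{3} - 49 - \frac{\sqrt{\frac{1 - -60}{-12}}}{3}\right) - 22821} = \frac{1}{\left(- \frac{8}{3} - 49 - \frac{\sqrt{- \frac{1 + 60}{12}}}{3}\right) - 22821} = \frac{1}{\left(- \frac{8}{3} - 49 - \frac{\sqrt{\left(- \frac{1}{12}\right) 61}}{3}\right) - 22821} = \frac{1}{\left(- \frac{8}{3} - 49 - \frac{\sqrt{- \frac{61}{12}}}{3}\right) - 22821} = \frac{1}{\left(- \frac{8}{3} - 49 - \frac{\frac{1}{6} i \sqrt{183}}{3}\right) - 22821} = \frac{1}{\left(- \frac{8}{3} - 49 - \frac{i \sqrt{183}}{18}\right) - 22821} = \frac{1}{\left(- \frac{155}{3} - \frac{i \sqrt{183}}{18}\right) - 22821} = \frac{1}{- \frac{68618}{3} - \frac{i \sqrt{183}}{18}}$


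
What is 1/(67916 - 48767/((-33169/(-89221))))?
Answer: -33169/2098334703 ≈ -1.5807e-5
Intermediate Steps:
1/(67916 - 48767/((-33169/(-89221)))) = 1/(67916 - 48767/((-33169*(-1/89221)))) = 1/(67916 - 48767/33169/89221) = 1/(67916 - 48767*89221/33169) = 1/(67916 - 4351040507/33169) = 1/(-2098334703/33169) = -33169/2098334703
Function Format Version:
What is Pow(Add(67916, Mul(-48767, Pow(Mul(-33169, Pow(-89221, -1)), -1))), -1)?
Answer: Rational(-33169, 2098334703) ≈ -1.5807e-5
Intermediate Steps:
Pow(Add(67916, Mul(-48767, Pow(Mul(-33169, Pow(-89221, -1)), -1))), -1) = Pow(Add(67916, Mul(-48767, Pow(Mul(-33169, Rational(-1, 89221)), -1))), -1) = Pow(Add(67916, Mul(-48767, Pow(Rational(33169, 89221), -1))), -1) = Pow(Add(67916, Mul(-48767, Rational(89221, 33169))), -1) = Pow(Add(67916, Rational(-4351040507, 33169)), -1) = Pow(Rational(-2098334703, 33169), -1) = Rational(-33169, 2098334703)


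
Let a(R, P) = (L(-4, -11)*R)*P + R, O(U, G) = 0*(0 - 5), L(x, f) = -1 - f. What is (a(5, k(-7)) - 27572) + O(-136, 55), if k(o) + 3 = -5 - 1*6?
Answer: -28267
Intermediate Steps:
k(o) = -14 (k(o) = -3 + (-5 - 1*6) = -3 + (-5 - 6) = -3 - 11 = -14)
O(U, G) = 0 (O(U, G) = 0*(-5) = 0)
a(R, P) = R + 10*P*R (a(R, P) = ((-1 - 1*(-11))*R)*P + R = ((-1 + 11)*R)*P + R = (10*R)*P + R = 10*P*R + R = R + 10*P*R)
(a(5, k(-7)) - 27572) + O(-136, 55) = (5*(1 + 10*(-14)) - 27572) + 0 = (5*(1 - 140) - 27572) + 0 = (5*(-139) - 27572) + 0 = (-695 - 27572) + 0 = -28267 + 0 = -28267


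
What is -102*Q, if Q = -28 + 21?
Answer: 714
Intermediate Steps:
Q = -7
-102*Q = -102*(-7) = 714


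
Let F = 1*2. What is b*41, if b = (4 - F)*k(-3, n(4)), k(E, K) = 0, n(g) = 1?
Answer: 0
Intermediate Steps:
F = 2
b = 0 (b = (4 - 1*2)*0 = (4 - 2)*0 = 2*0 = 0)
b*41 = 0*41 = 0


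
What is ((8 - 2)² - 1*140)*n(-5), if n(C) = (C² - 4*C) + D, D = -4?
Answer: -4264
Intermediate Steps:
n(C) = -4 + C² - 4*C (n(C) = (C² - 4*C) - 4 = -4 + C² - 4*C)
((8 - 2)² - 1*140)*n(-5) = ((8 - 2)² - 1*140)*(-4 + (-5)² - 4*(-5)) = (6² - 140)*(-4 + 25 + 20) = (36 - 140)*41 = -104*41 = -4264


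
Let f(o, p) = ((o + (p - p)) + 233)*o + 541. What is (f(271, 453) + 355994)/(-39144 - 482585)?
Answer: -493119/521729 ≈ -0.94516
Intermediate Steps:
f(o, p) = 541 + o*(233 + o) (f(o, p) = ((o + 0) + 233)*o + 541 = (o + 233)*o + 541 = (233 + o)*o + 541 = o*(233 + o) + 541 = 541 + o*(233 + o))
(f(271, 453) + 355994)/(-39144 - 482585) = ((541 + 271**2 + 233*271) + 355994)/(-39144 - 482585) = ((541 + 73441 + 63143) + 355994)/(-521729) = (137125 + 355994)*(-1/521729) = 493119*(-1/521729) = -493119/521729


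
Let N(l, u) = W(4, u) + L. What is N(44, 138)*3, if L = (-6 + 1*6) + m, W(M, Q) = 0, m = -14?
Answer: -42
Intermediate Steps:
L = -14 (L = (-6 + 1*6) - 14 = (-6 + 6) - 14 = 0 - 14 = -14)
N(l, u) = -14 (N(l, u) = 0 - 14 = -14)
N(44, 138)*3 = -14*3 = -42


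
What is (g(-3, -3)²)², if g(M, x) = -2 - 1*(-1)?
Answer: 1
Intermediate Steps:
g(M, x) = -1 (g(M, x) = -2 + 1 = -1)
(g(-3, -3)²)² = ((-1)²)² = 1² = 1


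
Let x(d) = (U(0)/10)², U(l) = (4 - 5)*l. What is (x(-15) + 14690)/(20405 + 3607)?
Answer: 7345/12006 ≈ 0.61178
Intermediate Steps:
U(l) = -l
x(d) = 0 (x(d) = (-1*0/10)² = (0*(⅒))² = 0² = 0)
(x(-15) + 14690)/(20405 + 3607) = (0 + 14690)/(20405 + 3607) = 14690/24012 = 14690*(1/24012) = 7345/12006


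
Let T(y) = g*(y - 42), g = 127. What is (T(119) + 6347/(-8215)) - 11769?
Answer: -16354197/8215 ≈ -1990.8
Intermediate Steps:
T(y) = -5334 + 127*y (T(y) = 127*(y - 42) = 127*(-42 + y) = -5334 + 127*y)
(T(119) + 6347/(-8215)) - 11769 = ((-5334 + 127*119) + 6347/(-8215)) - 11769 = ((-5334 + 15113) + 6347*(-1/8215)) - 11769 = (9779 - 6347/8215) - 11769 = 80328138/8215 - 11769 = -16354197/8215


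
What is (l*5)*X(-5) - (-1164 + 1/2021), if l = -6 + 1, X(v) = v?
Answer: 2605068/2021 ≈ 1289.0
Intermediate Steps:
l = -5
(l*5)*X(-5) - (-1164 + 1/2021) = -5*5*(-5) - (-1164 + 1/2021) = -25*(-5) - (-1164 + 1/2021) = 125 - 1*(-2352443/2021) = 125 + 2352443/2021 = 2605068/2021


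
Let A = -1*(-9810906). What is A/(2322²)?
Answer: 1635151/898614 ≈ 1.8196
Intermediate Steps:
A = 9810906
A/(2322²) = 9810906/(2322²) = 9810906/5391684 = 9810906*(1/5391684) = 1635151/898614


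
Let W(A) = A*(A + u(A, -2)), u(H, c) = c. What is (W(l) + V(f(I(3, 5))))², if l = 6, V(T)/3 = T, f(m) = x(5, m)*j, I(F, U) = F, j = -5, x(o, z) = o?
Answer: 2601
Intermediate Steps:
f(m) = -25 (f(m) = 5*(-5) = -25)
V(T) = 3*T
W(A) = A*(-2 + A) (W(A) = A*(A - 2) = A*(-2 + A))
(W(l) + V(f(I(3, 5))))² = (6*(-2 + 6) + 3*(-25))² = (6*4 - 75)² = (24 - 75)² = (-51)² = 2601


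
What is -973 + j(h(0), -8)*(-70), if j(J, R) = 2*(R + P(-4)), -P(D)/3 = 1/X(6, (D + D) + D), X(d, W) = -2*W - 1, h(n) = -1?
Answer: 3801/23 ≈ 165.26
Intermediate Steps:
X(d, W) = -1 - 2*W
P(D) = -3/(-1 - 6*D) (P(D) = -3/(-1 - 2*((D + D) + D)) = -3/(-1 - 2*(2*D + D)) = -3/(-1 - 6*D))
j(J, R) = -6/23 + 2*R (j(J, R) = 2*(R + 3/(1 + 6*(-4))) = 2*(R + 3/(1 - 24)) = 2*(R + 3/(-23)) = 2*(R + 3*(-1/23)) = 2*(R - 3/23) = 2*(-3/23 + R) = -6/23 + 2*R)
-973 + j(h(0), -8)*(-70) = -973 + (-6/23 + 2*(-8))*(-70) = -973 + (-6/23 - 16)*(-70) = -973 - 374/23*(-70) = -973 + 26180/23 = 3801/23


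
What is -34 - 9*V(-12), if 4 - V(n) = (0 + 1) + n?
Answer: -169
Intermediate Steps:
V(n) = 3 - n (V(n) = 4 - ((0 + 1) + n) = 4 - (1 + n) = 4 + (-1 - n) = 3 - n)
-34 - 9*V(-12) = -34 - 9*(3 - 1*(-12)) = -34 - 9*(3 + 12) = -34 - 9*15 = -34 - 135 = -169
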